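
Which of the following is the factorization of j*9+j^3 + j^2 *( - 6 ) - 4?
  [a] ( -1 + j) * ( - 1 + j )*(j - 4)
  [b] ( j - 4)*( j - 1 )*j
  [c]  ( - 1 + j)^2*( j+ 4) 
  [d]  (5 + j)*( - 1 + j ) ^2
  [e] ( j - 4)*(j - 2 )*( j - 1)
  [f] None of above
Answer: a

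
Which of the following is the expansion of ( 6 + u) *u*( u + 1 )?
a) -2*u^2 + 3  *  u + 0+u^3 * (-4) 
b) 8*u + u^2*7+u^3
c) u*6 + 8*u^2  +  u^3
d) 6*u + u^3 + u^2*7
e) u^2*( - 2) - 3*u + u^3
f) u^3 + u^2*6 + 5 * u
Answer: d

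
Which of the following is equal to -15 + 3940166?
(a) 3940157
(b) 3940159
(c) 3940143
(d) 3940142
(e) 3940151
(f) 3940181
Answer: e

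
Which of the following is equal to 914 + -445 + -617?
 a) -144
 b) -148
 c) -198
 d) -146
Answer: b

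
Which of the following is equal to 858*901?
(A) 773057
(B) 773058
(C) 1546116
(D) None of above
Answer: B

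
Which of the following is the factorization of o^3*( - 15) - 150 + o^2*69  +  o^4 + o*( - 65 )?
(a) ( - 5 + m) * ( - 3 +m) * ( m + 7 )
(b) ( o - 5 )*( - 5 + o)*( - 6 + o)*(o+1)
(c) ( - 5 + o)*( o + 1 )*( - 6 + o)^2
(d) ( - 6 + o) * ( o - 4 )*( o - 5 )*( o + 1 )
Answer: b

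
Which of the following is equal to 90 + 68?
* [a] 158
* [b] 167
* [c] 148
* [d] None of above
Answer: a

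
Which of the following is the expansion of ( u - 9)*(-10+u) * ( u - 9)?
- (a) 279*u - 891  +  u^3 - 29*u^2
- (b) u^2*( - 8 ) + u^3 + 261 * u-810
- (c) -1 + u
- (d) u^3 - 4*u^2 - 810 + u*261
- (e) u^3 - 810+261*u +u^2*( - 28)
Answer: e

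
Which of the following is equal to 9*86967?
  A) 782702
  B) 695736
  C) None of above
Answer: C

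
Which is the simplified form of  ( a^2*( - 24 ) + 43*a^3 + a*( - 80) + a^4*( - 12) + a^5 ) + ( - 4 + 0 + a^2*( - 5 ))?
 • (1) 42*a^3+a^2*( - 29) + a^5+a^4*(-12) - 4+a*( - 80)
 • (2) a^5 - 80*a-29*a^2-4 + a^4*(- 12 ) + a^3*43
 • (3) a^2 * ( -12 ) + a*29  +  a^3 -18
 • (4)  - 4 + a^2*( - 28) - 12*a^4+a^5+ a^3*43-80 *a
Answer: 2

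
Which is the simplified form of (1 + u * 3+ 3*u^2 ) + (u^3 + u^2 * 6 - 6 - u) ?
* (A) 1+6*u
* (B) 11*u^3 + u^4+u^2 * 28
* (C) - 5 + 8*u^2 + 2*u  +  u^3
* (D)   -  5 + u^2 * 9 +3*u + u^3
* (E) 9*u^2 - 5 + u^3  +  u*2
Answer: E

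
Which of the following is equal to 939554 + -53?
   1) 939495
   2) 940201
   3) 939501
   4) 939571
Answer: 3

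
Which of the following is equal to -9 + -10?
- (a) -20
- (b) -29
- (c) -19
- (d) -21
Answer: c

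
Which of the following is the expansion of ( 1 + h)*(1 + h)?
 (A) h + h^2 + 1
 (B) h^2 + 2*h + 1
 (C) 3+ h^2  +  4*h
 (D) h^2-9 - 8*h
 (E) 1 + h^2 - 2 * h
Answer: B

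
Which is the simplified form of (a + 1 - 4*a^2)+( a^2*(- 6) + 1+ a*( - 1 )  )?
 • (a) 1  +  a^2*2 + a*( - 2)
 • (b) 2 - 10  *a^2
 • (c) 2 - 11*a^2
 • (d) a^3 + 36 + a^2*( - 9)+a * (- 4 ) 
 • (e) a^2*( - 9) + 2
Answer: b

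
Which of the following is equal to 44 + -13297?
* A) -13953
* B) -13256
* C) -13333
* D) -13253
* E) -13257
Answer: D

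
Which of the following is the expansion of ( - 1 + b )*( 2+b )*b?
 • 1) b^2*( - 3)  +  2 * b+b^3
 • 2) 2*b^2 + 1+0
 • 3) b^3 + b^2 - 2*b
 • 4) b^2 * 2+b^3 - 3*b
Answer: 3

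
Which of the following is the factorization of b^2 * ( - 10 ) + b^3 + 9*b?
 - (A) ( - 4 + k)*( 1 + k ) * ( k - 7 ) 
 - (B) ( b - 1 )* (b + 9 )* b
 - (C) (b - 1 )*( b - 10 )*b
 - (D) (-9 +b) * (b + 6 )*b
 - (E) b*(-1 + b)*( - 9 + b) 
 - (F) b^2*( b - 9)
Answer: E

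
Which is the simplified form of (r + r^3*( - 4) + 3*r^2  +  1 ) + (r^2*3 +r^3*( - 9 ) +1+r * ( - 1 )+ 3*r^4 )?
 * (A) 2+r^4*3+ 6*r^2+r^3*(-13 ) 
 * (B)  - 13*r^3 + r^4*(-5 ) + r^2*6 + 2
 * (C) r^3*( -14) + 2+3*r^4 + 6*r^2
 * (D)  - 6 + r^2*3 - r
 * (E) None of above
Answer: A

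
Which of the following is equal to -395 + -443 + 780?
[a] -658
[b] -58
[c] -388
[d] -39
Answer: b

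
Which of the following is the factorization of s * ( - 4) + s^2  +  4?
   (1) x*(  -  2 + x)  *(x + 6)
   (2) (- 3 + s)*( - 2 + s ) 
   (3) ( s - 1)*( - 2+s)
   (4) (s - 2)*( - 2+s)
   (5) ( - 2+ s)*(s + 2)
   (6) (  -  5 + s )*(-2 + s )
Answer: 4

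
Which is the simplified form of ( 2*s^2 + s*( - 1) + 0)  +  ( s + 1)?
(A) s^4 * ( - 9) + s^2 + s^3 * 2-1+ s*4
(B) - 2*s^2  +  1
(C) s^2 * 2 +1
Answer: C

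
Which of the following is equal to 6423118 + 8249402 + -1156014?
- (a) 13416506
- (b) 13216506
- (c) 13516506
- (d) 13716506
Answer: c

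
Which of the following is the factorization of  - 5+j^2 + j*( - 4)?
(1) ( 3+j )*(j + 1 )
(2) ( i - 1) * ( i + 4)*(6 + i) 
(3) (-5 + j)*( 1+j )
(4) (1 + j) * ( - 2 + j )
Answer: 3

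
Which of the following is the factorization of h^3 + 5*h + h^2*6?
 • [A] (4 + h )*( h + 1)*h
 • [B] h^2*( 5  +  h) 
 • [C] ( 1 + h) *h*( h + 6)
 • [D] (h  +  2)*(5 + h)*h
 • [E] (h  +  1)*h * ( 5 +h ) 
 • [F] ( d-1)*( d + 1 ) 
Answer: E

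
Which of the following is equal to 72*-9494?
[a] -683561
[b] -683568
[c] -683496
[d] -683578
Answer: b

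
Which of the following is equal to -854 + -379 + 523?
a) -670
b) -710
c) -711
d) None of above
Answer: b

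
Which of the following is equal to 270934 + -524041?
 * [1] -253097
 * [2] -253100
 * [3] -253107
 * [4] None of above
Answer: 3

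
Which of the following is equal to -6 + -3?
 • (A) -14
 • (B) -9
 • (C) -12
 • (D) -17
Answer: B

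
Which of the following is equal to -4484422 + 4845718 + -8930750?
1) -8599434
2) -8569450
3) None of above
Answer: 3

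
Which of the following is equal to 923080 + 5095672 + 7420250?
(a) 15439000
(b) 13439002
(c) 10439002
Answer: b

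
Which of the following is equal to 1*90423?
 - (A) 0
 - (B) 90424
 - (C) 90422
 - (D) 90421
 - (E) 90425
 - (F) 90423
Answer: F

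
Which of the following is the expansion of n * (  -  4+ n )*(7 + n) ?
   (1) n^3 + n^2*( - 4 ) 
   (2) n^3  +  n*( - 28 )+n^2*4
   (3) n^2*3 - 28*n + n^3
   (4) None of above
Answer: 3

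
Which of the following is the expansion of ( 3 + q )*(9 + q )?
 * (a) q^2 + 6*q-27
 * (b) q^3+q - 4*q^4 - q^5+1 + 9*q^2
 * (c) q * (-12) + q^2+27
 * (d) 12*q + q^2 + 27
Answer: d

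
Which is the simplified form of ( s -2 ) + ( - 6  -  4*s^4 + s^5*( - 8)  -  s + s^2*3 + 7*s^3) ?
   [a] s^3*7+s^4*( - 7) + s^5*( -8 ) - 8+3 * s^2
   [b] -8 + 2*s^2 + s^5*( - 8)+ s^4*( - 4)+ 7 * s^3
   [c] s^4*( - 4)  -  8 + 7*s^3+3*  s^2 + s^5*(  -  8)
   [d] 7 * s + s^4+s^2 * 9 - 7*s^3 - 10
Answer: c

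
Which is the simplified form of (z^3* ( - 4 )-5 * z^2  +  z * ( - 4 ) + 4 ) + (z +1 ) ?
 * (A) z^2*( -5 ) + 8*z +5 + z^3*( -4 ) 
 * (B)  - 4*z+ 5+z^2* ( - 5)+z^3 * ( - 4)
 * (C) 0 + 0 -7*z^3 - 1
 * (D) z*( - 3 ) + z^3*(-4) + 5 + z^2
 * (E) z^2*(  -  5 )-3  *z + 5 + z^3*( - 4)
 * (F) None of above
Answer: E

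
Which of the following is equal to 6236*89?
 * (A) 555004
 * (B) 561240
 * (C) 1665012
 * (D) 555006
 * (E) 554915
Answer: A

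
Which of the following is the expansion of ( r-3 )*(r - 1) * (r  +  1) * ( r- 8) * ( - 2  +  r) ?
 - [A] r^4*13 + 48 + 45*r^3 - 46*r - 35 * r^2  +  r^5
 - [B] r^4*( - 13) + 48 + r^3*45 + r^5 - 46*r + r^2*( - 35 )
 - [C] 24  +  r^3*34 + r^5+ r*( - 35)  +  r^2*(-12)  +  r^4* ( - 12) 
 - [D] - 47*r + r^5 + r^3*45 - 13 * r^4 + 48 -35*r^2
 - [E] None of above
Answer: B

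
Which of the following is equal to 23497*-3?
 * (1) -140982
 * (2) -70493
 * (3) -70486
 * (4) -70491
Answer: 4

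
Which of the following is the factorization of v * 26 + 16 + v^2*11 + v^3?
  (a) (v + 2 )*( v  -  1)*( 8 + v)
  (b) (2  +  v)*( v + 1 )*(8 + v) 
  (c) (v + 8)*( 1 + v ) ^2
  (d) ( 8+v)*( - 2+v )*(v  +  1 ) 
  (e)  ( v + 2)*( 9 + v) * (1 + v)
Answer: b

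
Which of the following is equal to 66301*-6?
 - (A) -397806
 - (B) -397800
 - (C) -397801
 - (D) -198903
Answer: A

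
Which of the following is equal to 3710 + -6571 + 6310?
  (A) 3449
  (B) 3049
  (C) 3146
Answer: A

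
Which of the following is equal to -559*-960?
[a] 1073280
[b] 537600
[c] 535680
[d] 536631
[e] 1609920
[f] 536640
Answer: f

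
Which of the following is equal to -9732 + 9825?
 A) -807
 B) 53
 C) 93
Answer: C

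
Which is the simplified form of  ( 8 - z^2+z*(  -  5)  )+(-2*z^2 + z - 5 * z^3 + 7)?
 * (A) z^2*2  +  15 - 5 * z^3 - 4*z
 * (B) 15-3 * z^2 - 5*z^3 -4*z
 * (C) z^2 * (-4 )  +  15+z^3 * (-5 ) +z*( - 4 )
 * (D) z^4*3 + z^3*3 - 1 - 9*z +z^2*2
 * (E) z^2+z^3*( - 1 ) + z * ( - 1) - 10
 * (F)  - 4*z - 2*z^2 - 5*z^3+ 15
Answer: B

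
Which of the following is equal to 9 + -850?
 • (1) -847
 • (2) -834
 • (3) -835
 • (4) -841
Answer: 4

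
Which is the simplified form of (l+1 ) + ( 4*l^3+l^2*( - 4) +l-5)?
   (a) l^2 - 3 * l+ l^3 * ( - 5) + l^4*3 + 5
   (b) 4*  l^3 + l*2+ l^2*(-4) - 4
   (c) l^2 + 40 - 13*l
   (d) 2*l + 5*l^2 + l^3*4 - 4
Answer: b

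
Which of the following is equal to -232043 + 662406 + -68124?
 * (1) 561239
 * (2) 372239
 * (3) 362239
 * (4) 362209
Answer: 3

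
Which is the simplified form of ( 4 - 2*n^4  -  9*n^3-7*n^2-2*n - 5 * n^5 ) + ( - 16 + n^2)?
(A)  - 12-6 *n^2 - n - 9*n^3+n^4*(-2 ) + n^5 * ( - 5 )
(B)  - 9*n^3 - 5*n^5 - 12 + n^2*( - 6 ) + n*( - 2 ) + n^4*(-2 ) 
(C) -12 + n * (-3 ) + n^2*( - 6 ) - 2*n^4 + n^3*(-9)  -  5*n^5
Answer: B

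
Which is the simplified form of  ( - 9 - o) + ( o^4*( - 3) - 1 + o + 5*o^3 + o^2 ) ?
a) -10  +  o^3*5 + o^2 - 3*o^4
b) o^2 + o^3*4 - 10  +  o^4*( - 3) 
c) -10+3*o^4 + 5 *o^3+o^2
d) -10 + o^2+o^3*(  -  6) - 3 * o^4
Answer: a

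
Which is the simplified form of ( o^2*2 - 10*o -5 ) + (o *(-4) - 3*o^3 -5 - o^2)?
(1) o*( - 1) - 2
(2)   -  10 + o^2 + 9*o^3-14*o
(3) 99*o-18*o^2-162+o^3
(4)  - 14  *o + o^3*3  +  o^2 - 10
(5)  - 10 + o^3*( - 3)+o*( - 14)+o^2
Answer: 5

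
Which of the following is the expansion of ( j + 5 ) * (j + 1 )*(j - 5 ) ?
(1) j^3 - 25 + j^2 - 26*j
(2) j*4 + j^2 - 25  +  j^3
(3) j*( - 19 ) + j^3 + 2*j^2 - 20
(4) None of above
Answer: 4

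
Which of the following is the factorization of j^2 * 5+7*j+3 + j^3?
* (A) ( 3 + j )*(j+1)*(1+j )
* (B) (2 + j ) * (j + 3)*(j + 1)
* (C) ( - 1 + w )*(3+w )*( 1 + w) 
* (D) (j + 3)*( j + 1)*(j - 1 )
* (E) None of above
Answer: A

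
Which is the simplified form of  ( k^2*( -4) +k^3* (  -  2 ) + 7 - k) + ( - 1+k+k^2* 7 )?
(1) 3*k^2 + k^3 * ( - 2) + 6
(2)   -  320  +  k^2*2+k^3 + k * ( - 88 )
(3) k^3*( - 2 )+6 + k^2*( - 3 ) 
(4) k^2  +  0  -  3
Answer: 1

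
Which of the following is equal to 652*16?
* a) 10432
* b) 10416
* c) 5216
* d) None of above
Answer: a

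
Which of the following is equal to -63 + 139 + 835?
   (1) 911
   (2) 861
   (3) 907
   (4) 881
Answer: 1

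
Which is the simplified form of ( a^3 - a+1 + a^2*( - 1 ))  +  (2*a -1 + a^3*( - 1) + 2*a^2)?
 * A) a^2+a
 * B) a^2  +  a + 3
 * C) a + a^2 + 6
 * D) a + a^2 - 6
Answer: A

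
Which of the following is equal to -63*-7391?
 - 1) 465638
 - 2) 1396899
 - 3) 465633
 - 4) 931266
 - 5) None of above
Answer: 3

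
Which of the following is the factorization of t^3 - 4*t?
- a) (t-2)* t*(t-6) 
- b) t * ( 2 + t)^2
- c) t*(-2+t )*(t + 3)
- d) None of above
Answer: d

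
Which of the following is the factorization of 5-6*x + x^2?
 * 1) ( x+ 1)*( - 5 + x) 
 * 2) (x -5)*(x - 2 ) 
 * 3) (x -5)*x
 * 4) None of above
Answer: 4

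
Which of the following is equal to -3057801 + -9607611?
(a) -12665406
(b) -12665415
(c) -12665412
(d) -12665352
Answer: c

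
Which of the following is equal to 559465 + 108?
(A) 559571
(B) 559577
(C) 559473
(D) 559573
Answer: D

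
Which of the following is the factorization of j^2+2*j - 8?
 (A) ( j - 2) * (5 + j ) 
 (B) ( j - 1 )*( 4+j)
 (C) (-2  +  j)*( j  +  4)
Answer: C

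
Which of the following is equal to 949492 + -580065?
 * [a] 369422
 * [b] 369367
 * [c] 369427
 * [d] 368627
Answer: c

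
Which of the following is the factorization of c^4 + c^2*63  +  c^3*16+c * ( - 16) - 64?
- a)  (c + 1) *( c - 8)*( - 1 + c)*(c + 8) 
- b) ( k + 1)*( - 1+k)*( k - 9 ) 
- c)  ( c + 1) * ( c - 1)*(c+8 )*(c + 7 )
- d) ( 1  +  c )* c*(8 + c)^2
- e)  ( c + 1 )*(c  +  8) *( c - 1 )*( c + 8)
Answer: e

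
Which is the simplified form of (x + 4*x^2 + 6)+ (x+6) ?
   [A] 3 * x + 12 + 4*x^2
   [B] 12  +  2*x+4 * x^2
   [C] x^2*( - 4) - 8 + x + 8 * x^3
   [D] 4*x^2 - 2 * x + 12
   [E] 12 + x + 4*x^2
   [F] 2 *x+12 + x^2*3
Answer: B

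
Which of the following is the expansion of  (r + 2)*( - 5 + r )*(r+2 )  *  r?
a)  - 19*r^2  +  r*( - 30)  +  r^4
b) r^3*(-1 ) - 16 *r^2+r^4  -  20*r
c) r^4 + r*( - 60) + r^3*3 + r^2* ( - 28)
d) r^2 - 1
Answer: b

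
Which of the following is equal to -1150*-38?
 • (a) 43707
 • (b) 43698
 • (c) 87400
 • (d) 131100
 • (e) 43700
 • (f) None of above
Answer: e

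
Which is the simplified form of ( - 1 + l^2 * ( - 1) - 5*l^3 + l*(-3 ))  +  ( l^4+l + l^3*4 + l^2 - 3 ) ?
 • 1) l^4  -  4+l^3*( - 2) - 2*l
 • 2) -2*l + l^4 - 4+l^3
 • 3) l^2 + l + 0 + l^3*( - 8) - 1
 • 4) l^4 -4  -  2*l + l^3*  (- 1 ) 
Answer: 4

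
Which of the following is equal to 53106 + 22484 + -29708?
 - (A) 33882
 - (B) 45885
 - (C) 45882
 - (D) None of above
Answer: C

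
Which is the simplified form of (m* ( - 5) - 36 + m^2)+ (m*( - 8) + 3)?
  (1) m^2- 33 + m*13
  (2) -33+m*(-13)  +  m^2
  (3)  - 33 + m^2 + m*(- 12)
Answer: 2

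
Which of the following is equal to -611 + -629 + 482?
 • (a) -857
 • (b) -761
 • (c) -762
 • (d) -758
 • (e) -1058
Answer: d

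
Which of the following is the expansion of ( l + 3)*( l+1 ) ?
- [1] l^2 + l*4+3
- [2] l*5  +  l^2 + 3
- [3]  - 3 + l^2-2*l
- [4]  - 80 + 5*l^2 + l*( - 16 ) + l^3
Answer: 1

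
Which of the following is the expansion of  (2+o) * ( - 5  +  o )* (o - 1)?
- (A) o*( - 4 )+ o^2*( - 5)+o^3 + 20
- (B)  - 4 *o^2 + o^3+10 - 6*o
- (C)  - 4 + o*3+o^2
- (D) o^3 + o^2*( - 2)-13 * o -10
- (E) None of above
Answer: E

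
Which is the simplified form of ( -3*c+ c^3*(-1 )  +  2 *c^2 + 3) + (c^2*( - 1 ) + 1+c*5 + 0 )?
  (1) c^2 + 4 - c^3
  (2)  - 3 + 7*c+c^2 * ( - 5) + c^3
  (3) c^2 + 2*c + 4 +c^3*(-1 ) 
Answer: 3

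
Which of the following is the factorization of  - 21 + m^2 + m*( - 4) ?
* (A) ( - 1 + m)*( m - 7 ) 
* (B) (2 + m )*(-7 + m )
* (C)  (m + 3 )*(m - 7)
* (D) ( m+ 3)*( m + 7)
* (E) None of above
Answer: C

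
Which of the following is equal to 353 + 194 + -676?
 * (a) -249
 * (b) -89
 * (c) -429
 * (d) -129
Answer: d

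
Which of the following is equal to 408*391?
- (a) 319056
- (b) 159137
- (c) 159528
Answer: c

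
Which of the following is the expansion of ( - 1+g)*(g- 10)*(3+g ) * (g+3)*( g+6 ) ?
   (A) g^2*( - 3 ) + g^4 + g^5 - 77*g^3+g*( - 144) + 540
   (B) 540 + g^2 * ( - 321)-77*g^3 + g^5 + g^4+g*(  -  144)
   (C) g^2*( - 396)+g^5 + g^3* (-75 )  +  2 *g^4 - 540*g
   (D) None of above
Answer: B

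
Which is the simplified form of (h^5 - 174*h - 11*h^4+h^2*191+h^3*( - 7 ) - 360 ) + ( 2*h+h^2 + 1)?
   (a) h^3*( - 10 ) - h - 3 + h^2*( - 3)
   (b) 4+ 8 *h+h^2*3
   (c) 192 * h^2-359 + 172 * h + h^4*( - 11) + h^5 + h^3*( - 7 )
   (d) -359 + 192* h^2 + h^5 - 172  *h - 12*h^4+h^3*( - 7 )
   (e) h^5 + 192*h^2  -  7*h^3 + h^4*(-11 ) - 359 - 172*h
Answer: e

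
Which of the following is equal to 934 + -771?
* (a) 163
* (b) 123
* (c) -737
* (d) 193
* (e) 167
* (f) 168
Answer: a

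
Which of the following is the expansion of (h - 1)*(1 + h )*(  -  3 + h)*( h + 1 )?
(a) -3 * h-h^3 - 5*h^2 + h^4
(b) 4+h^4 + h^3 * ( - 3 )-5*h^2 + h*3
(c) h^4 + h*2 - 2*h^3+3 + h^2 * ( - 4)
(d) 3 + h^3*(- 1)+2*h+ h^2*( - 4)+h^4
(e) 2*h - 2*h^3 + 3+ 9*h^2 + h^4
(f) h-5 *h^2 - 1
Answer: c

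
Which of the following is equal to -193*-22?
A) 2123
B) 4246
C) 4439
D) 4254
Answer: B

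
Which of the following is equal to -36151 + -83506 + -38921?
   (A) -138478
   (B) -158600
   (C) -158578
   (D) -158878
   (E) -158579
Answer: C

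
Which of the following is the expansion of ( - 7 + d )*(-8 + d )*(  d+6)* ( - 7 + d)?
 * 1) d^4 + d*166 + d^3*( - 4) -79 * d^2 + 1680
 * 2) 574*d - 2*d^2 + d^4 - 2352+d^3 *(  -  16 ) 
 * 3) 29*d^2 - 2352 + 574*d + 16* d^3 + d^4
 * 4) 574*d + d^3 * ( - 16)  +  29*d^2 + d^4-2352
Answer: 4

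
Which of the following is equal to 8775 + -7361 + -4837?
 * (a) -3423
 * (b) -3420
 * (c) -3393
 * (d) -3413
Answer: a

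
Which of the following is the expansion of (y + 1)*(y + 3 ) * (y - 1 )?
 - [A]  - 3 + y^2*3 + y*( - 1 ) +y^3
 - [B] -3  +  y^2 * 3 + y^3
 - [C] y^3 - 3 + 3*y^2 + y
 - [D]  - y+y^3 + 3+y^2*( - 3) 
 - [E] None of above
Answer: A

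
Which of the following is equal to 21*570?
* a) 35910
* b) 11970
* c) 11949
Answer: b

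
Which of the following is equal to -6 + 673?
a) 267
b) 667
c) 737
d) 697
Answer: b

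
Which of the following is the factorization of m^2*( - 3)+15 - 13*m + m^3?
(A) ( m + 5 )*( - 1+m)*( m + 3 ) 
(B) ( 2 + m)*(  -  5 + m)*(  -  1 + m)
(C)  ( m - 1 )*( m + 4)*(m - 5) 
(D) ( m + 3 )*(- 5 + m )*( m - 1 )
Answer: D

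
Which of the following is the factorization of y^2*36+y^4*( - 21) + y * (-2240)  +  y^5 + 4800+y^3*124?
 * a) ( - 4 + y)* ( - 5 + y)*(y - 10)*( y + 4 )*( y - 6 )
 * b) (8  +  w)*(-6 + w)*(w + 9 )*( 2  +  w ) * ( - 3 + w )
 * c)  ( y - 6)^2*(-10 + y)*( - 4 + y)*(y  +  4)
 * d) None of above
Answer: a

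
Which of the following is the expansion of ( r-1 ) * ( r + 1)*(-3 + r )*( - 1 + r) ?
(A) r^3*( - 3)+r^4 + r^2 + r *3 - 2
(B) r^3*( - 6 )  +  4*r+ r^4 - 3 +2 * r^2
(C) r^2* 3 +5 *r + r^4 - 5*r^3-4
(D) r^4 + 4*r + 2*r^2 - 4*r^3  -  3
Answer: D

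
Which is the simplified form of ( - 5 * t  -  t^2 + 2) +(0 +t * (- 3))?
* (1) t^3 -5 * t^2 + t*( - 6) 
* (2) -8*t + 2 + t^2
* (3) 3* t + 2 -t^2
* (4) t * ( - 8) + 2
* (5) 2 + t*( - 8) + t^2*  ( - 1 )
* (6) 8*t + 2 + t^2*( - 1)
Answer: 5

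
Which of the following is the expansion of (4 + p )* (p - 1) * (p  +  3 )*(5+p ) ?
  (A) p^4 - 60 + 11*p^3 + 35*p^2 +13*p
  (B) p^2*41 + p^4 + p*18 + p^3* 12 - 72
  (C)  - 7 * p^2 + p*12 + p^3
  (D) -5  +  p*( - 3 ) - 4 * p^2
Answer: A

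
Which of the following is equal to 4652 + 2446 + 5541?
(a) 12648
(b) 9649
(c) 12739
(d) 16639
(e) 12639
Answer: e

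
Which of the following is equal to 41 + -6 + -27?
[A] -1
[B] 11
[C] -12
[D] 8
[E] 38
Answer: D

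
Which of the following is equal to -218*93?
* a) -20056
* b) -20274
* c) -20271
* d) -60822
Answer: b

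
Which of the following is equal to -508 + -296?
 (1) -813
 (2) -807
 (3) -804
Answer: 3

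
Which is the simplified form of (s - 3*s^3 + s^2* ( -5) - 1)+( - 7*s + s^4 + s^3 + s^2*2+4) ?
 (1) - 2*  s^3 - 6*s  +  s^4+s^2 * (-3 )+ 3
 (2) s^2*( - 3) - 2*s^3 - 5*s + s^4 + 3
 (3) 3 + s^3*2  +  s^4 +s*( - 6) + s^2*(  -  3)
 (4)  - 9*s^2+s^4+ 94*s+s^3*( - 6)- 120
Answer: 1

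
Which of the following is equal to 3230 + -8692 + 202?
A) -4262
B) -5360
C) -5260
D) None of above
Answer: C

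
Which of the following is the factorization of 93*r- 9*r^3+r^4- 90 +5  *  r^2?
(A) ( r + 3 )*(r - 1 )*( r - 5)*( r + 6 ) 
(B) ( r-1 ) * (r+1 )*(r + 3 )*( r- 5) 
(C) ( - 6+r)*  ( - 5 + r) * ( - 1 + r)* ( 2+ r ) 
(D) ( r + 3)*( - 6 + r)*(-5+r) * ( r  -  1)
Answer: D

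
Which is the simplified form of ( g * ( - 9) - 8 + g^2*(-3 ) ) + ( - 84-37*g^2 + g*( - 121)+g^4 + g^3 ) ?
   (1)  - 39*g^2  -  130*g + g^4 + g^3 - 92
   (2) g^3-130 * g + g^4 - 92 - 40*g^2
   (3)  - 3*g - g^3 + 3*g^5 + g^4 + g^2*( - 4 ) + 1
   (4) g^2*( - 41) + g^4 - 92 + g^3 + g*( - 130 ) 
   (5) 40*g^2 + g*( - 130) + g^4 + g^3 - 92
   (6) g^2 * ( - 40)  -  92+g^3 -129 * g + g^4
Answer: 2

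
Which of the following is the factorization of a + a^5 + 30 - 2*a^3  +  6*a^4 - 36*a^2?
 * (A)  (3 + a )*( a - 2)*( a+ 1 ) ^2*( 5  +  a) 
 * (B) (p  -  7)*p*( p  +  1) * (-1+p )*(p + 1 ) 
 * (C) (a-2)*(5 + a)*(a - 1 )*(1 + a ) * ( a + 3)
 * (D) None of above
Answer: C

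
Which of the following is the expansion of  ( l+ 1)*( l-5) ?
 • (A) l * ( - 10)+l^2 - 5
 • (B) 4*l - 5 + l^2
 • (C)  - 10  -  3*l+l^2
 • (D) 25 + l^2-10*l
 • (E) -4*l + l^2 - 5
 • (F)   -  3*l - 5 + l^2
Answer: E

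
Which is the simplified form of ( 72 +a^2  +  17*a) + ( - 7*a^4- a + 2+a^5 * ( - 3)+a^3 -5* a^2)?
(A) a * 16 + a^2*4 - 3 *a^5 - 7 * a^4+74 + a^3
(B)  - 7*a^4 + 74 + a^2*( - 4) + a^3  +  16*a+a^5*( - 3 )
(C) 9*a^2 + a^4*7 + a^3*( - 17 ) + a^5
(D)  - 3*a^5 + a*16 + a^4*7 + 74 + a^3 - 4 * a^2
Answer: B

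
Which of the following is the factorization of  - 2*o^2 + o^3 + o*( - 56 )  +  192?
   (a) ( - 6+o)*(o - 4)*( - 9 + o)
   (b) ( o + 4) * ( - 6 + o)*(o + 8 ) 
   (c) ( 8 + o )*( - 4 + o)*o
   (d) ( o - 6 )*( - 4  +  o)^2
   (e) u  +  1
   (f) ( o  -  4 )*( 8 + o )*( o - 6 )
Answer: f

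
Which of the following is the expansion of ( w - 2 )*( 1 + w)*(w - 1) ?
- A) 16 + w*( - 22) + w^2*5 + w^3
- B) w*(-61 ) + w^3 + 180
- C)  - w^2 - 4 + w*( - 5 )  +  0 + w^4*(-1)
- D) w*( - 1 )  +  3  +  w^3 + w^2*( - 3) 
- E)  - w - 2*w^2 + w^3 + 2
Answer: E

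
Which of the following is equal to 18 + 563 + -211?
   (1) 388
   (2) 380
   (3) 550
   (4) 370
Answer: 4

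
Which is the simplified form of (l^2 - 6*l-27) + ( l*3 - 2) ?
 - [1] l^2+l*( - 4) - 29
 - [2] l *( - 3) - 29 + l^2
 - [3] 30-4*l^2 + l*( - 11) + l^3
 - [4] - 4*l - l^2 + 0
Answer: 2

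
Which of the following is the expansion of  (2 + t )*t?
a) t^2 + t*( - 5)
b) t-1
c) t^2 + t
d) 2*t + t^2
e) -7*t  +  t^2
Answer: d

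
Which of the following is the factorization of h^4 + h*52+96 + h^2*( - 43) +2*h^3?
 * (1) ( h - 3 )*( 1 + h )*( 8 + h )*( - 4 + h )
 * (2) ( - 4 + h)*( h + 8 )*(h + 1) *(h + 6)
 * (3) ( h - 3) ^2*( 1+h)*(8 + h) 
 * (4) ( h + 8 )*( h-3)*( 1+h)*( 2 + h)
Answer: 1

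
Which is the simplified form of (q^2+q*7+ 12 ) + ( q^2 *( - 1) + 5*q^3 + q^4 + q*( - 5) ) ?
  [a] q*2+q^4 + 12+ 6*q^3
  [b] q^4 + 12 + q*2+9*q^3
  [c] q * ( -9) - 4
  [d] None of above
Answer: d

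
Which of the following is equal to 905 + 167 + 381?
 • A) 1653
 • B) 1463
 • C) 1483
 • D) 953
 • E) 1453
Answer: E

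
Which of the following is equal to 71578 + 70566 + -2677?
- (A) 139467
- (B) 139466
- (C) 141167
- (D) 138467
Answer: A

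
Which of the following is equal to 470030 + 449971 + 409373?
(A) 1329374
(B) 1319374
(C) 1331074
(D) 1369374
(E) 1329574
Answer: A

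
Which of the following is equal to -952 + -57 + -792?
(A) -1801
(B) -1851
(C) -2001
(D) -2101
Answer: A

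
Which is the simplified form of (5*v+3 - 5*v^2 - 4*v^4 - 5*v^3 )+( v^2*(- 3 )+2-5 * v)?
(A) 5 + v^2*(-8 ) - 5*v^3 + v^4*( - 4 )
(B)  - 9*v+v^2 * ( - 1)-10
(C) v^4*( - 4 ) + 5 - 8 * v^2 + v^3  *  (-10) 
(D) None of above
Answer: A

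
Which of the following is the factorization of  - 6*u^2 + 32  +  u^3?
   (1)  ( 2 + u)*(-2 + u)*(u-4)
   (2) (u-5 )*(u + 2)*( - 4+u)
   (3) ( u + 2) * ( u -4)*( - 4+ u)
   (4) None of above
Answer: 3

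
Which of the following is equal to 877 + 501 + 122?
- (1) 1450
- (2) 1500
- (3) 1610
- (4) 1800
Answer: 2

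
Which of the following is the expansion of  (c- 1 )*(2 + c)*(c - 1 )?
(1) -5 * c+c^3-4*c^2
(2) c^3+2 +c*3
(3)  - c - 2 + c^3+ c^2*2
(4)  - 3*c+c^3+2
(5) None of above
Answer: 4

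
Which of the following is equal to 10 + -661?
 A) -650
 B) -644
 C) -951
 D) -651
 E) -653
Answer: D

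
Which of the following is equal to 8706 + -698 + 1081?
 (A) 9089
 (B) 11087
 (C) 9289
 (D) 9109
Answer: A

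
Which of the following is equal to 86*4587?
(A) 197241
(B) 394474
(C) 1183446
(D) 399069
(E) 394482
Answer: E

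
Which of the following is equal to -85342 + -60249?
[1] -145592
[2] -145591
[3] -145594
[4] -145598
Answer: 2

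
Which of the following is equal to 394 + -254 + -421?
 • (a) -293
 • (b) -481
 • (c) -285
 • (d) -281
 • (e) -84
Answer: d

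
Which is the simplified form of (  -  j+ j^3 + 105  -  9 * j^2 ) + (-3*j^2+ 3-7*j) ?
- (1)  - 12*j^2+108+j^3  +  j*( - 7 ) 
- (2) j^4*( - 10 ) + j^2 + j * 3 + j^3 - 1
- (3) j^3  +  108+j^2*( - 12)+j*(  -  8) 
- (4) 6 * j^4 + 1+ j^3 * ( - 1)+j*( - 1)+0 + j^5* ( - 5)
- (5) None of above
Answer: 3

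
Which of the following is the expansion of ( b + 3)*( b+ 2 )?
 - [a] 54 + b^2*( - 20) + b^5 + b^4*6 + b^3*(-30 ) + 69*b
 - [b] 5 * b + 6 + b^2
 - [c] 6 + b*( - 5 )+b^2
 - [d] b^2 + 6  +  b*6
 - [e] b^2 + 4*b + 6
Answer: b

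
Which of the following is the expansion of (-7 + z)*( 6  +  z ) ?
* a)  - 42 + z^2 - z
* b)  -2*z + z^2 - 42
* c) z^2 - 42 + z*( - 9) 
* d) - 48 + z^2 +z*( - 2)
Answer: a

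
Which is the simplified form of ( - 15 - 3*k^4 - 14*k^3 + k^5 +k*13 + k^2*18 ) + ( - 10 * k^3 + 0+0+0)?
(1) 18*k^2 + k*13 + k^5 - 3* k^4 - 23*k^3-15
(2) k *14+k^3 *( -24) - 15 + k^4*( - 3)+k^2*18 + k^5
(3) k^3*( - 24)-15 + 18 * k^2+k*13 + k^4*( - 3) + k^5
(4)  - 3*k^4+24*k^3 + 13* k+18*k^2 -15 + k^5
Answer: 3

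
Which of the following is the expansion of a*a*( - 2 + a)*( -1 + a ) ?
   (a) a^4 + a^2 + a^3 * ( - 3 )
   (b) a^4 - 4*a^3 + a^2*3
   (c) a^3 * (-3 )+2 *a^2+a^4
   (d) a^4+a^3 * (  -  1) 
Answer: c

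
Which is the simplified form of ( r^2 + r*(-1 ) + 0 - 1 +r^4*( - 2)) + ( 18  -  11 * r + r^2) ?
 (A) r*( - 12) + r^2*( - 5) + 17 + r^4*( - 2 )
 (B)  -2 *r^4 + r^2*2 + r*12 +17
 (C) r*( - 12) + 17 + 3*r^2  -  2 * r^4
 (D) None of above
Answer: D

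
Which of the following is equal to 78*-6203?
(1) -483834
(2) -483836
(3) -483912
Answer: 1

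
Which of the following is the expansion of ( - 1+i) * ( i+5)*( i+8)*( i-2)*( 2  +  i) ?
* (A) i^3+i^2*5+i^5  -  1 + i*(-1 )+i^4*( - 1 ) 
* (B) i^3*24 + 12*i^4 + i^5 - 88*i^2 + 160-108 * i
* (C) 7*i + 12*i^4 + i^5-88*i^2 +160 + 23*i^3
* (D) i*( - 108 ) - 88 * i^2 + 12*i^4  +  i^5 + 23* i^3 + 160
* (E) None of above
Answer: D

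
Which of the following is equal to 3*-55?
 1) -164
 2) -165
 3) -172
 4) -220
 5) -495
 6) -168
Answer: 2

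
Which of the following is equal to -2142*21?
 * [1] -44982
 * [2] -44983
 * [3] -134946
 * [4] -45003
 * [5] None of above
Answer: 1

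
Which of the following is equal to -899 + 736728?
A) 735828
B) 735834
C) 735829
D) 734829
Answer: C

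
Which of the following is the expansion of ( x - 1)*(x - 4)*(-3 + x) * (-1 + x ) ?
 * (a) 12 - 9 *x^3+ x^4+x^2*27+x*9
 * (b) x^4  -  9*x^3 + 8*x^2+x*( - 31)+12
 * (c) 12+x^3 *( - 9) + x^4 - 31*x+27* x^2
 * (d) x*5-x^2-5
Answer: c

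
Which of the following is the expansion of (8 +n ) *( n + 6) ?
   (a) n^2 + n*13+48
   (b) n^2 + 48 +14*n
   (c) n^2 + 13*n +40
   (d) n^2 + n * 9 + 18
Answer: b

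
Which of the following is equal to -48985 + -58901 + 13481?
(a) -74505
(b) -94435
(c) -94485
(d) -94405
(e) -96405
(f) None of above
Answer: d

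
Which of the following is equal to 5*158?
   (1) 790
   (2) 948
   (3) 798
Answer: 1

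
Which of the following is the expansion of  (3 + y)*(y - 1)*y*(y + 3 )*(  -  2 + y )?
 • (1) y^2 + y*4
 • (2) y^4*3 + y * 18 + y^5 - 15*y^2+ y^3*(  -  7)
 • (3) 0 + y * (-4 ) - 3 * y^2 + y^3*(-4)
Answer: 2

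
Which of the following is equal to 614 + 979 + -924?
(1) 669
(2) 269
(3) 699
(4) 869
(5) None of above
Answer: 1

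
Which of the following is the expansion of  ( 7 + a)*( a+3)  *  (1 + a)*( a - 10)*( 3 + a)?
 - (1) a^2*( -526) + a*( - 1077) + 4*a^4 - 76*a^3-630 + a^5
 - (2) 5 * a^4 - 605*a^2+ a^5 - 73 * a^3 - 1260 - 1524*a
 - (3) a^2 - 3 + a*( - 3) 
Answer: 1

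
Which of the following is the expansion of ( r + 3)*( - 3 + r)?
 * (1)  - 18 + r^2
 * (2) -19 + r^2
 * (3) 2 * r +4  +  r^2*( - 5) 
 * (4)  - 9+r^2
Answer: 4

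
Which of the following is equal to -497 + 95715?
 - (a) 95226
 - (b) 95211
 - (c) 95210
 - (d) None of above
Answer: d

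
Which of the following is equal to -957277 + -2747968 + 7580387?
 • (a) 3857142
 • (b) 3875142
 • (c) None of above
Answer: b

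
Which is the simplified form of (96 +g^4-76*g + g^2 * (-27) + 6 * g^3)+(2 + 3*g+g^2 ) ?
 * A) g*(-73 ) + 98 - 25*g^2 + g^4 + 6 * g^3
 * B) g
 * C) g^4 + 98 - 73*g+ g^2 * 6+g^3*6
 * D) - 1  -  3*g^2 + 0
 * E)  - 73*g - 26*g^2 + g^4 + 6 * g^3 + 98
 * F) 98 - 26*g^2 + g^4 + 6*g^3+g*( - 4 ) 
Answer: E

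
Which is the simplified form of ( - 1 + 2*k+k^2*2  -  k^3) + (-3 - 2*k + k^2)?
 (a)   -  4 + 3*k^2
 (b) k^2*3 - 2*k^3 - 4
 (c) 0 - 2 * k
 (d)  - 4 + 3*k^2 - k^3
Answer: d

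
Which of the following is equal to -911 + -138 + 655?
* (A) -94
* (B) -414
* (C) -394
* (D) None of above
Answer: C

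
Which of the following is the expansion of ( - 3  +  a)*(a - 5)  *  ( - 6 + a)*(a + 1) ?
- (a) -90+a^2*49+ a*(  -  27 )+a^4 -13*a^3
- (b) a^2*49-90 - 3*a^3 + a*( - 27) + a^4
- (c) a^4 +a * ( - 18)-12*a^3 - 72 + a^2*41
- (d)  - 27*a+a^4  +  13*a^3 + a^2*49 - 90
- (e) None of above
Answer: a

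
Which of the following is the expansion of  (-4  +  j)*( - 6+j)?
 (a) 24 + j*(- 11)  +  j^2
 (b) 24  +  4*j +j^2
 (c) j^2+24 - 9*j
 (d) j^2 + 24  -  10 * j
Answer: d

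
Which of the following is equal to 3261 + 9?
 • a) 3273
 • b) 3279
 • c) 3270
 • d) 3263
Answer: c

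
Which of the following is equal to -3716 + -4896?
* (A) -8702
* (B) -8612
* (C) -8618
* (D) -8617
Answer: B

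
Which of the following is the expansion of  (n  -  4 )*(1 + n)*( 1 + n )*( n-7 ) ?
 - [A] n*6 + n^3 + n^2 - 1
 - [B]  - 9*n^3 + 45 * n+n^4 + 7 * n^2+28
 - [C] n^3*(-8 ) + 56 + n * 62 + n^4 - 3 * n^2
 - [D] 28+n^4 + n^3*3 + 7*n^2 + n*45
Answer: B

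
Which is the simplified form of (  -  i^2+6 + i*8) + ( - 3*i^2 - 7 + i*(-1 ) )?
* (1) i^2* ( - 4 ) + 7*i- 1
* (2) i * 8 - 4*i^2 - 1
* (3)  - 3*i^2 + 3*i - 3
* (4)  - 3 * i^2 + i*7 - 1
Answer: 1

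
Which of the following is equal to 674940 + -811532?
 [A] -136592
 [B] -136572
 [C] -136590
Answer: A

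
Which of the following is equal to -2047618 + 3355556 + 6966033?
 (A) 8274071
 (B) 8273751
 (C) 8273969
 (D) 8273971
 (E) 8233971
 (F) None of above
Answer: D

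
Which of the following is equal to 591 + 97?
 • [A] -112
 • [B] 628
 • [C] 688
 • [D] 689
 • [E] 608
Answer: C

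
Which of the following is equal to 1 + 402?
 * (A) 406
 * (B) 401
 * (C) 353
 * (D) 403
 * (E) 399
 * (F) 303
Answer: D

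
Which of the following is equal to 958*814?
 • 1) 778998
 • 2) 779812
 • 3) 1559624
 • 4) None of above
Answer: 2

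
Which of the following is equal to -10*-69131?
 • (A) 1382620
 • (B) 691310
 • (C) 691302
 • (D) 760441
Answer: B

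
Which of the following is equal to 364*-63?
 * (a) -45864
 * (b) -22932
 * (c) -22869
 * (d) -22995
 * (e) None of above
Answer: b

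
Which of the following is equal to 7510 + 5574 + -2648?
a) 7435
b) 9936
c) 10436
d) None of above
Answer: c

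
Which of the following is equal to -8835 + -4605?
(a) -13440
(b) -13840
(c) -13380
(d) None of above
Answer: a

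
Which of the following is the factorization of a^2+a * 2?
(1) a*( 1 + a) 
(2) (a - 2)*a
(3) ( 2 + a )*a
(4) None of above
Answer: 3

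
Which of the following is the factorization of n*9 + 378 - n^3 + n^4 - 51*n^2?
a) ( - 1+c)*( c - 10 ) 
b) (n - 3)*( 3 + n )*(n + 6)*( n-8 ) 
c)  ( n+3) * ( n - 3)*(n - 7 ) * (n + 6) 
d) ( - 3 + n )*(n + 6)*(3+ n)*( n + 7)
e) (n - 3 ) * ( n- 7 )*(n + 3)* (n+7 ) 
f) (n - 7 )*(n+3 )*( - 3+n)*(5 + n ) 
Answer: c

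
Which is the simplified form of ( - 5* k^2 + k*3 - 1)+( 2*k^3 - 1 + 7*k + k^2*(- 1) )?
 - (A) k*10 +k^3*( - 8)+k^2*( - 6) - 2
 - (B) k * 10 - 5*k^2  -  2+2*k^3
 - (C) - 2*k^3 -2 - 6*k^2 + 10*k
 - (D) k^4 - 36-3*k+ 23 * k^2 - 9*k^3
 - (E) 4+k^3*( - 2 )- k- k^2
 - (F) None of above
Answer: F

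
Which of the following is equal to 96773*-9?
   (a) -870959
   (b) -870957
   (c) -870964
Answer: b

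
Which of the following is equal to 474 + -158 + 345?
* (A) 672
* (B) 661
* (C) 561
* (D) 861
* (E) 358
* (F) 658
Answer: B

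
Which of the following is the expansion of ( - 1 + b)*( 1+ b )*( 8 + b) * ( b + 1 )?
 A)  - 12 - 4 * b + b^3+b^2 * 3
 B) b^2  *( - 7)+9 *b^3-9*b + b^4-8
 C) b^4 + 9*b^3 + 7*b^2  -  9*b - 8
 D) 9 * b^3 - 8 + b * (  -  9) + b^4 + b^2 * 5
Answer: C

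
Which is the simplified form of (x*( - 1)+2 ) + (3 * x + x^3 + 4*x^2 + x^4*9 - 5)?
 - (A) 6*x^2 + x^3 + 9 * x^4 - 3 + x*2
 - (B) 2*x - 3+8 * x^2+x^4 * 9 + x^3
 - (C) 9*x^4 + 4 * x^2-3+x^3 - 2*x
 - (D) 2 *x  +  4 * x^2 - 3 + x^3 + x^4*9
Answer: D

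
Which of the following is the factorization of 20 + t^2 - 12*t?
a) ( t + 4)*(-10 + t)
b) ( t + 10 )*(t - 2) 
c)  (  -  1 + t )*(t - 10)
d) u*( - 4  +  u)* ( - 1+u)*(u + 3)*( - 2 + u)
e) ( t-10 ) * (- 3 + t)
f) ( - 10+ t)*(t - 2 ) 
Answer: f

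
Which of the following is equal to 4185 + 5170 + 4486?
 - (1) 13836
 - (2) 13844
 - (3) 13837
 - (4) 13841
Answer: 4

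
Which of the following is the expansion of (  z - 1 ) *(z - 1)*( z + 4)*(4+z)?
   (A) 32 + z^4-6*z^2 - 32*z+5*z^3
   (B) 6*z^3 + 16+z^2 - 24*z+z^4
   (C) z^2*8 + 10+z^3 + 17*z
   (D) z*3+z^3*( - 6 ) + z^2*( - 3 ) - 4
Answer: B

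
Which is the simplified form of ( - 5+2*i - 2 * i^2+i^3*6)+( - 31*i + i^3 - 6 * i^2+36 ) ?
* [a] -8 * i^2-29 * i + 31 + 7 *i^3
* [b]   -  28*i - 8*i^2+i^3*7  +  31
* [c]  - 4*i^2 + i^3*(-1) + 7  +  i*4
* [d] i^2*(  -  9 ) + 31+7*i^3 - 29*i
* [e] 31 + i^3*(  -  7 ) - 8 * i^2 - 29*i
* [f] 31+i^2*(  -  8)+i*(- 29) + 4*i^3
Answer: a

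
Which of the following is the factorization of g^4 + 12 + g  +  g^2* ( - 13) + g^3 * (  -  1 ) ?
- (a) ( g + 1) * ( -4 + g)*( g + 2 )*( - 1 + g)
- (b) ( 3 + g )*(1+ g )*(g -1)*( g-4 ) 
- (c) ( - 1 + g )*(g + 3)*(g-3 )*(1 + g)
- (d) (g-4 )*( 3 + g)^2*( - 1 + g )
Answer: b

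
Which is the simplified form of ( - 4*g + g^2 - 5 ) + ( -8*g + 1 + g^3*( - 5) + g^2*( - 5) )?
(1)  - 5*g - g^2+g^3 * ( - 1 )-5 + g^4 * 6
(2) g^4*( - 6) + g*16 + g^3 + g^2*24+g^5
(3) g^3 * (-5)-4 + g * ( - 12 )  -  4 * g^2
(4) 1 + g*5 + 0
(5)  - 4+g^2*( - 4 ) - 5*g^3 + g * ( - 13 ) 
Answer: 3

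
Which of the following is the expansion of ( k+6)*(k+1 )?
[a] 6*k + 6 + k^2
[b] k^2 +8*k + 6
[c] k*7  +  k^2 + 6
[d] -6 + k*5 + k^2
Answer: c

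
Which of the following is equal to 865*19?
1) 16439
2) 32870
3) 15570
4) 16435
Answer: 4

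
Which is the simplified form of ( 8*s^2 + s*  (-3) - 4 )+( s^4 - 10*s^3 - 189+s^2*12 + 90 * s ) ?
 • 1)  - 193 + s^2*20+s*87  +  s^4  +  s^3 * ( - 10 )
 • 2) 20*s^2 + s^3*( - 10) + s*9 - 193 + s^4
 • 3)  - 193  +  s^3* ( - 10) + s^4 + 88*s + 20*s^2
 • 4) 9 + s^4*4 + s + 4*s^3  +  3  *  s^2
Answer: 1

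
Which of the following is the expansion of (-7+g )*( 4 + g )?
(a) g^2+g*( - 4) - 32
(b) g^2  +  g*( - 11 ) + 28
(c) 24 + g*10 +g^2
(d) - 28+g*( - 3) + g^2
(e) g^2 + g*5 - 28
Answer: d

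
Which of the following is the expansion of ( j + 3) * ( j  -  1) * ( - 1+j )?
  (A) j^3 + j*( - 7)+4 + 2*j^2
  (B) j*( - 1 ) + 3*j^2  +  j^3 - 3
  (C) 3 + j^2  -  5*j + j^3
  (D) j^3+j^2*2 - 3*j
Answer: C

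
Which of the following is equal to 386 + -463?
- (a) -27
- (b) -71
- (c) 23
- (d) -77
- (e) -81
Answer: d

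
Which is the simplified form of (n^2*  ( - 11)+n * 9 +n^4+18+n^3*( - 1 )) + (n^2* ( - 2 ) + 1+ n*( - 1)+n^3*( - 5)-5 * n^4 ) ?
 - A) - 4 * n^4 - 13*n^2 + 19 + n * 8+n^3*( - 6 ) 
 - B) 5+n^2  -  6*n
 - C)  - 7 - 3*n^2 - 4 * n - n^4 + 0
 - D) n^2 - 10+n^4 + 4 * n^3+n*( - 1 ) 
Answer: A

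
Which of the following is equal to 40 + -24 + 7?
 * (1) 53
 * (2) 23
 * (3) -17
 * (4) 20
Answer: 2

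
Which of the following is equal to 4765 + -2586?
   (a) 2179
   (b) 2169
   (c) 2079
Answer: a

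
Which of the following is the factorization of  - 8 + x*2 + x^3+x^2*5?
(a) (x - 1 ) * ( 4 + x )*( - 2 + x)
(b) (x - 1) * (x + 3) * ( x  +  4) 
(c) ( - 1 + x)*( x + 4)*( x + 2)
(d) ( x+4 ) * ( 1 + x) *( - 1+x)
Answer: c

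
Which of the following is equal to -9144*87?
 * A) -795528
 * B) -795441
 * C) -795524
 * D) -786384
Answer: A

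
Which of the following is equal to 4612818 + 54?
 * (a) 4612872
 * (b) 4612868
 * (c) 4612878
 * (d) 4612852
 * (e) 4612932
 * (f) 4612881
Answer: a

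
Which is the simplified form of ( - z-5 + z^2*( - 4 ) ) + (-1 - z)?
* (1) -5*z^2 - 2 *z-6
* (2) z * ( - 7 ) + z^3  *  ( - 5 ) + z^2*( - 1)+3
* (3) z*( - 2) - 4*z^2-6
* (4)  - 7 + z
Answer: 3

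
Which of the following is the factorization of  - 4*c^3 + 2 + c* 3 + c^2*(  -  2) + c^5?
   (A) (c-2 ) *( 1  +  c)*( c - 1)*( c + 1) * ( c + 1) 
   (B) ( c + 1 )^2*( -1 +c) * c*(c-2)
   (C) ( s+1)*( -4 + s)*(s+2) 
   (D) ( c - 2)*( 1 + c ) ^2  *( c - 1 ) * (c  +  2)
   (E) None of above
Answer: A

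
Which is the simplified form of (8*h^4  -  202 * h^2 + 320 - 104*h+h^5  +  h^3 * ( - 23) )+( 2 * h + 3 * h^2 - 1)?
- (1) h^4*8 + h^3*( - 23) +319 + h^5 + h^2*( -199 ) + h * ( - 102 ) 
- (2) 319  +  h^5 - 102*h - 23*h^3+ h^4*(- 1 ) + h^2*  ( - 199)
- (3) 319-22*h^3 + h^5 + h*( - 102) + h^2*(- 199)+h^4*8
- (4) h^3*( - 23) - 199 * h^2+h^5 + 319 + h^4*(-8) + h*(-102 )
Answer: 1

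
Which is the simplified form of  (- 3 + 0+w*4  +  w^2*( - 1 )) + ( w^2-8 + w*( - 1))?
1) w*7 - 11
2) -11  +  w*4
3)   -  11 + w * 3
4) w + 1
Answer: 3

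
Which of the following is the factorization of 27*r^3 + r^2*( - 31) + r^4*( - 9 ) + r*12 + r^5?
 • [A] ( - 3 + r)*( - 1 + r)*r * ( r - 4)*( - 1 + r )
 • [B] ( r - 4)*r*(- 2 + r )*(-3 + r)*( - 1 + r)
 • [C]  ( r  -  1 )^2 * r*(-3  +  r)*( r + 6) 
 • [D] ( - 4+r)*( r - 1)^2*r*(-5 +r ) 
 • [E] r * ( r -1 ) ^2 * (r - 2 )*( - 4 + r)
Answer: A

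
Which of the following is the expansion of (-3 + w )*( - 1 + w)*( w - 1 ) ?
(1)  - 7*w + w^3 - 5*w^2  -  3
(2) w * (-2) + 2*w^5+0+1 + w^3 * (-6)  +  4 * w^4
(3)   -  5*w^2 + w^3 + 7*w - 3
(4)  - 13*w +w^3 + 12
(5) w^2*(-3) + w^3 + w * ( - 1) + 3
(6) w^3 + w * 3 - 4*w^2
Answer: 3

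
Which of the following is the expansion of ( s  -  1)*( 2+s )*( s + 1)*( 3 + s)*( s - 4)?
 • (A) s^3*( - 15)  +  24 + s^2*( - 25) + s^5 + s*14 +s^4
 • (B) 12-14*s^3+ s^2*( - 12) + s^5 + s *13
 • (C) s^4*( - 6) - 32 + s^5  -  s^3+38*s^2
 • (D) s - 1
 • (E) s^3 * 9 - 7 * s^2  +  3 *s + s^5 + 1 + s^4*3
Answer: A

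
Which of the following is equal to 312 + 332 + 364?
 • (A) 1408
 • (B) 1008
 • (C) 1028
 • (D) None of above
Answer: B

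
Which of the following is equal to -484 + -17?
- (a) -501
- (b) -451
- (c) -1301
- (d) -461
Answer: a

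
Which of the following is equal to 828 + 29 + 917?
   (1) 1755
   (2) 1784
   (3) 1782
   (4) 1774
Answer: 4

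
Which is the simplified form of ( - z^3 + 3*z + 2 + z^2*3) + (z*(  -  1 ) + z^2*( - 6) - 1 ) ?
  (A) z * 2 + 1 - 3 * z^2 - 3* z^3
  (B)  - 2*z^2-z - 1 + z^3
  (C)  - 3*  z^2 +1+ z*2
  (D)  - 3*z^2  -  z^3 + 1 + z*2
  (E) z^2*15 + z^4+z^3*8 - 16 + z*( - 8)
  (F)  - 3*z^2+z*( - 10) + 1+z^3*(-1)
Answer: D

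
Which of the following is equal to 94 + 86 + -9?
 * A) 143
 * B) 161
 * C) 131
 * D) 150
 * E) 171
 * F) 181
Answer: E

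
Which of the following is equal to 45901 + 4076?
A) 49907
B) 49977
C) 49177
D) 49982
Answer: B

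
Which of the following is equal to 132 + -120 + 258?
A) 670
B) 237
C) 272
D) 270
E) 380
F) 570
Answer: D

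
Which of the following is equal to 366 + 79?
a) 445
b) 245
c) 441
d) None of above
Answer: a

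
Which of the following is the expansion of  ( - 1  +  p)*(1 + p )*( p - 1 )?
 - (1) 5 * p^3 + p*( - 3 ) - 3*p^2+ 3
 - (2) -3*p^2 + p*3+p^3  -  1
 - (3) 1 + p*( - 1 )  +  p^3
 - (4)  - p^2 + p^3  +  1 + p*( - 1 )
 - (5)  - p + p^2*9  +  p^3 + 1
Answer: 4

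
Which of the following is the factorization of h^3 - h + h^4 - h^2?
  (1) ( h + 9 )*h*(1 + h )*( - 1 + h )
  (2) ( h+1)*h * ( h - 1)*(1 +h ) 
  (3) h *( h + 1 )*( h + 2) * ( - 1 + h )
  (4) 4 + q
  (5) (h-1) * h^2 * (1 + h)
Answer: 2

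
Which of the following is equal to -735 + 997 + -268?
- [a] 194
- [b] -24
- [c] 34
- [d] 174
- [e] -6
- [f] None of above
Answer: e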